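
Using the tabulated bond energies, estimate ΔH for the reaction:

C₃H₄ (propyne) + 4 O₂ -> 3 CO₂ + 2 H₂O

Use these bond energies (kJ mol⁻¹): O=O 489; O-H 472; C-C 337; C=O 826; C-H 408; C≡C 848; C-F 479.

Bonds broken (reactants):
  C≡C: 1 × 848 = 848
  C-C: 1 × 337 = 337
  C-H: 4 × 408 = 1632
  O=O: 4 × 489 = 1956
  Σ(broken) = 4773 kJ
Bonds formed (products):
  C=O: 6 × 826 = 4956
  O-H: 4 × 472 = 1888
  Σ(formed) = 6844 kJ
ΔH = Σ(broken) − Σ(formed) = 4773 − 6844 = −2071 kJ

ΔH ≈ −2071 kJ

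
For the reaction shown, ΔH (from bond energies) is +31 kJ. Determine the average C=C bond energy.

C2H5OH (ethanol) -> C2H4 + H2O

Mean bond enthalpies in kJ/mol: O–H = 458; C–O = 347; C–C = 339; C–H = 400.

D(C=C) ≈ 597 kJ/mol

Let D be the C=C bond energy.
Σ(broken) = 1×339 + 5×400 + 1×347 + 1×458 = 3144
Σ(formed) = 4×400 + 1×D + 2×458 = 2516 + D
ΔH = Σ(broken) − Σ(formed) = (3144) − (2516 + D) = +628 − D
Setting this equal to +31 kJ gives D = 597 kJ/mol.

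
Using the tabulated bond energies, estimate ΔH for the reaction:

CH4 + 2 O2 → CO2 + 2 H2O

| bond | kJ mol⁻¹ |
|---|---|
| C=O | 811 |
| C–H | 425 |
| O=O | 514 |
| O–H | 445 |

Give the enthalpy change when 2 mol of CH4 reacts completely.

ΔH = −1348 kJ

Bonds broken (reactants):
  C–H: 4 × 425 = 1700
  O=O: 2 × 514 = 1028
  Σ(broken) = 2728 kJ
Bonds formed (products):
  C=O: 2 × 811 = 1622
  O–H: 4 × 445 = 1780
  Σ(formed) = 3402 kJ
ΔH = Σ(broken) − Σ(formed) = 2728 − 3402 = −674 kJ
For 2× the reaction as written: 2 × (−674) = −1348 kJ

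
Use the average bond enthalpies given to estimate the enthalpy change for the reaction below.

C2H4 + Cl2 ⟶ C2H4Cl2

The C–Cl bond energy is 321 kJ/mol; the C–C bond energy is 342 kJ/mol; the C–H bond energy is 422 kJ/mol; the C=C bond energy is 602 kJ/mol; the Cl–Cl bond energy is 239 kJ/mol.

ΔH ≈ −143 kJ

Bonds broken (reactants):
  C–H: 4 × 422 = 1688
  C=C: 1 × 602 = 602
  Cl–Cl: 1 × 239 = 239
  Σ(broken) = 2529 kJ
Bonds formed (products):
  C–C: 1 × 342 = 342
  C–Cl: 2 × 321 = 642
  C–H: 4 × 422 = 1688
  Σ(formed) = 2672 kJ
ΔH = Σ(broken) − Σ(formed) = 2529 − 2672 = −143 kJ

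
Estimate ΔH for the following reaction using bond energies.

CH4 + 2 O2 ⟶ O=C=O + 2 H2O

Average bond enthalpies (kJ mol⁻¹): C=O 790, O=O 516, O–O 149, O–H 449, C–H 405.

ΔH ≈ −724 kJ

Bonds broken (reactants):
  C–H: 4 × 405 = 1620
  O=O: 2 × 516 = 1032
  Σ(broken) = 2652 kJ
Bonds formed (products):
  C=O: 2 × 790 = 1580
  O–H: 4 × 449 = 1796
  Σ(formed) = 3376 kJ
ΔH = Σ(broken) − Σ(formed) = 2652 − 3376 = −724 kJ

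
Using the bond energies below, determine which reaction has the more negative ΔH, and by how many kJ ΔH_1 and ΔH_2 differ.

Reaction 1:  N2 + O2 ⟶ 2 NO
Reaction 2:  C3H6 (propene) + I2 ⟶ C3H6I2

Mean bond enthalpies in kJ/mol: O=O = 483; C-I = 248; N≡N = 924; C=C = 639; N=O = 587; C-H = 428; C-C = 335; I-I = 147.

Reaction 1:
  Bonds broken (reactants):
    N≡N: 1 × 924 = 924
    O=O: 1 × 483 = 483
    Σ(broken) = 1407 kJ
  Bonds formed (products):
    N=O: 2 × 587 = 1174
    Σ(formed) = 1174 kJ
  ΔH_1 = 1407 − 1174 = +233 kJ
Reaction 2:
  Bonds broken (reactants):
    C-C: 1 × 335 = 335
    C-H: 6 × 428 = 2568
    C=C: 1 × 639 = 639
    I-I: 1 × 147 = 147
    Σ(broken) = 3689 kJ
  Bonds formed (products):
    C-C: 2 × 335 = 670
    C-H: 6 × 428 = 2568
    C-I: 2 × 248 = 496
    Σ(formed) = 3734 kJ
  ΔH_2 = 3689 − 3734 = −45 kJ
ΔH_1 − ΔH_2 = +278 kJ, so reaction 2 has the more negative ΔH; |ΔH_1 − ΔH_2| = 278 kJ.

Reaction 2, by 278 kJ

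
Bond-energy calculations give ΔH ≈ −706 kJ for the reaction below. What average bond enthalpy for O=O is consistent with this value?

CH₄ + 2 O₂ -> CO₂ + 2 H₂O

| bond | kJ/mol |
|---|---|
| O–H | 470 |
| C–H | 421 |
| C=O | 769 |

Let D be the O=O bond energy.
Σ(broken) = 4×421 + 2×D = 1684 + 2D
Σ(formed) = 2×769 + 4×470 = 3418
ΔH = Σ(broken) − Σ(formed) = (1684 + 2D) − (3418) = −1734 + 2D
Setting this equal to −706 kJ gives 2D = 1028, so D = 514 kJ/mol.

D(O=O) ≈ 514 kJ/mol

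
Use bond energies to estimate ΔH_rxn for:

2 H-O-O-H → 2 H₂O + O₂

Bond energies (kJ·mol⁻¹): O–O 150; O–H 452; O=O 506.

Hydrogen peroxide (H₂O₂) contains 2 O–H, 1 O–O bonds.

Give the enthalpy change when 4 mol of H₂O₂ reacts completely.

Bonds broken (reactants):
  O–H: 4 × 452 = 1808
  O–O: 2 × 150 = 300
  Σ(broken) = 2108 kJ
Bonds formed (products):
  O–H: 4 × 452 = 1808
  O=O: 1 × 506 = 506
  Σ(formed) = 2314 kJ
ΔH = Σ(broken) − Σ(formed) = 2108 − 2314 = −206 kJ
For 2× the reaction as written: 2 × (−206) = −412 kJ

ΔH = −412 kJ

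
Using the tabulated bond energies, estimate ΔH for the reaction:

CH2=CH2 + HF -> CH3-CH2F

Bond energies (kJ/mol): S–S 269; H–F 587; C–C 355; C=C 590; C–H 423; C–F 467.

ΔH ≈ −68 kJ

Bonds broken (reactants):
  C–H: 4 × 423 = 1692
  C=C: 1 × 590 = 590
  H–F: 1 × 587 = 587
  Σ(broken) = 2869 kJ
Bonds formed (products):
  C–C: 1 × 355 = 355
  C–F: 1 × 467 = 467
  C–H: 5 × 423 = 2115
  Σ(formed) = 2937 kJ
ΔH = Σ(broken) − Σ(formed) = 2869 − 2937 = −68 kJ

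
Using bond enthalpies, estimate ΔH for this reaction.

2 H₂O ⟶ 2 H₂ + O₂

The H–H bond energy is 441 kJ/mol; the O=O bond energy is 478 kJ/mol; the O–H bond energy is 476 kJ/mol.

Bonds broken (reactants):
  O–H: 4 × 476 = 1904
  Σ(broken) = 1904 kJ
Bonds formed (products):
  H–H: 2 × 441 = 882
  O=O: 1 × 478 = 478
  Σ(formed) = 1360 kJ
ΔH = Σ(broken) − Σ(formed) = 1904 − 1360 = +544 kJ

ΔH ≈ +544 kJ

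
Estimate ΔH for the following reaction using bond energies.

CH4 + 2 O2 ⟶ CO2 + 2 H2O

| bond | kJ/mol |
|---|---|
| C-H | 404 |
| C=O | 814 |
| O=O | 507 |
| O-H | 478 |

Bonds broken (reactants):
  C-H: 4 × 404 = 1616
  O=O: 2 × 507 = 1014
  Σ(broken) = 2630 kJ
Bonds formed (products):
  C=O: 2 × 814 = 1628
  O-H: 4 × 478 = 1912
  Σ(formed) = 3540 kJ
ΔH = Σ(broken) − Σ(formed) = 2630 − 3540 = −910 kJ

ΔH ≈ −910 kJ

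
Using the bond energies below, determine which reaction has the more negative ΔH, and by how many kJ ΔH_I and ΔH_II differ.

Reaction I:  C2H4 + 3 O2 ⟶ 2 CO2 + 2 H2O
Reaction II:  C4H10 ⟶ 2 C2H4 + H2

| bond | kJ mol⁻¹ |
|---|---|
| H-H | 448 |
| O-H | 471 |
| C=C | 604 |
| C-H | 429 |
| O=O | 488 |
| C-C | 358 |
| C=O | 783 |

Reaction I, by 1508 kJ

Reaction I:
  Bonds broken (reactants):
    C-H: 4 × 429 = 1716
    C=C: 1 × 604 = 604
    O=O: 3 × 488 = 1464
    Σ(broken) = 3784 kJ
  Bonds formed (products):
    C=O: 4 × 783 = 3132
    O-H: 4 × 471 = 1884
    Σ(formed) = 5016 kJ
  ΔH_I = 3784 − 5016 = −1232 kJ
Reaction II:
  Bonds broken (reactants):
    C-C: 3 × 358 = 1074
    C-H: 10 × 429 = 4290
    Σ(broken) = 5364 kJ
  Bonds formed (products):
    C-H: 8 × 429 = 3432
    C=C: 2 × 604 = 1208
    H-H: 1 × 448 = 448
    Σ(formed) = 5088 kJ
  ΔH_II = 5364 − 5088 = +276 kJ
ΔH_I − ΔH_II = −1508 kJ, so reaction I has the more negative ΔH; |ΔH_I − ΔH_II| = 1508 kJ.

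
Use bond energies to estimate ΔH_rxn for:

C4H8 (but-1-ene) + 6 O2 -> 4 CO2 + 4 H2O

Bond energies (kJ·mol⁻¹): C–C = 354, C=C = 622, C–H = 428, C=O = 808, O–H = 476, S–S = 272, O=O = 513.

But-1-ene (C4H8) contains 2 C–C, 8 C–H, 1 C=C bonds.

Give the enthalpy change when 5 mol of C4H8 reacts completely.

Bonds broken (reactants):
  C–C: 2 × 354 = 708
  C–H: 8 × 428 = 3424
  C=C: 1 × 622 = 622
  O=O: 6 × 513 = 3078
  Σ(broken) = 7832 kJ
Bonds formed (products):
  C=O: 8 × 808 = 6464
  O–H: 8 × 476 = 3808
  Σ(formed) = 10272 kJ
ΔH = Σ(broken) − Σ(formed) = 7832 − 10272 = −2440 kJ
For 5× the reaction as written: 5 × (−2440) = −12200 kJ

ΔH = −12200 kJ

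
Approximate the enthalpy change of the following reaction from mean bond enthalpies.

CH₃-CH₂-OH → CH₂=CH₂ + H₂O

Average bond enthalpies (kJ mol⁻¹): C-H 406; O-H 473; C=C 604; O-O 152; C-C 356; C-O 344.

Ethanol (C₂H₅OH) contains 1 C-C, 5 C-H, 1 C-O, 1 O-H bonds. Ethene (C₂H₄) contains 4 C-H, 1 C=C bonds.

Bonds broken (reactants):
  C-C: 1 × 356 = 356
  C-H: 5 × 406 = 2030
  C-O: 1 × 344 = 344
  O-H: 1 × 473 = 473
  Σ(broken) = 3203 kJ
Bonds formed (products):
  C-H: 4 × 406 = 1624
  C=C: 1 × 604 = 604
  O-H: 2 × 473 = 946
  Σ(formed) = 3174 kJ
ΔH = Σ(broken) − Σ(formed) = 3203 − 3174 = +29 kJ

ΔH ≈ +29 kJ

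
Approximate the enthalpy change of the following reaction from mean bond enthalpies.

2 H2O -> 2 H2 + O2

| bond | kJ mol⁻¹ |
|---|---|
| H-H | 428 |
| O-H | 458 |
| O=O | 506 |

Bonds broken (reactants):
  O-H: 4 × 458 = 1832
  Σ(broken) = 1832 kJ
Bonds formed (products):
  H-H: 2 × 428 = 856
  O=O: 1 × 506 = 506
  Σ(formed) = 1362 kJ
ΔH = Σ(broken) − Σ(formed) = 1832 − 1362 = +470 kJ

ΔH ≈ +470 kJ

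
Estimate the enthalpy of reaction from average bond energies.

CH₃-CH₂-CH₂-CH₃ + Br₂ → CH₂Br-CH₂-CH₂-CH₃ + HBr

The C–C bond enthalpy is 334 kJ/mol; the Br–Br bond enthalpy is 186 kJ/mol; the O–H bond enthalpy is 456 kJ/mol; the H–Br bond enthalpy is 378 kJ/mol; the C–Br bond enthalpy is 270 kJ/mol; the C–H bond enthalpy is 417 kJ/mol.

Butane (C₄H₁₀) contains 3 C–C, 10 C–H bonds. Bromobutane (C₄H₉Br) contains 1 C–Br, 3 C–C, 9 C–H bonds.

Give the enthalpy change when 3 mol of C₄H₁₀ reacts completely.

Bonds broken (reactants):
  Br–Br: 1 × 186 = 186
  C–C: 3 × 334 = 1002
  C–H: 10 × 417 = 4170
  Σ(broken) = 5358 kJ
Bonds formed (products):
  C–Br: 1 × 270 = 270
  C–C: 3 × 334 = 1002
  C–H: 9 × 417 = 3753
  H–Br: 1 × 378 = 378
  Σ(formed) = 5403 kJ
ΔH = Σ(broken) − Σ(formed) = 5358 − 5403 = −45 kJ
For 3× the reaction as written: 3 × (−45) = −135 kJ

ΔH = −135 kJ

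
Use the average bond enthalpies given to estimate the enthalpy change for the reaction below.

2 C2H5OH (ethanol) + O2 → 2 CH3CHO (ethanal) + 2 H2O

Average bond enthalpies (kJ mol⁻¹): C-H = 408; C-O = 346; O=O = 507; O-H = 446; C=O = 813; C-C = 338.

Bonds broken (reactants):
  C-C: 2 × 338 = 676
  C-H: 10 × 408 = 4080
  C-O: 2 × 346 = 692
  O-H: 2 × 446 = 892
  O=O: 1 × 507 = 507
  Σ(broken) = 6847 kJ
Bonds formed (products):
  C-C: 2 × 338 = 676
  C-H: 8 × 408 = 3264
  C=O: 2 × 813 = 1626
  O-H: 4 × 446 = 1784
  Σ(formed) = 7350 kJ
ΔH = Σ(broken) − Σ(formed) = 6847 − 7350 = −503 kJ

ΔH ≈ −503 kJ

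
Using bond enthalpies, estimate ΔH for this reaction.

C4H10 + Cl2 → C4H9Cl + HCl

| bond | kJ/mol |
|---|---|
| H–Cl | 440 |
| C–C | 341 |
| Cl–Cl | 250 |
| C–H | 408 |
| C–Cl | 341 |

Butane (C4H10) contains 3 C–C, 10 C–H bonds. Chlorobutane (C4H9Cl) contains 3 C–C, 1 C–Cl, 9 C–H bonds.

Bonds broken (reactants):
  C–C: 3 × 341 = 1023
  C–H: 10 × 408 = 4080
  Cl–Cl: 1 × 250 = 250
  Σ(broken) = 5353 kJ
Bonds formed (products):
  C–C: 3 × 341 = 1023
  C–Cl: 1 × 341 = 341
  C–H: 9 × 408 = 3672
  H–Cl: 1 × 440 = 440
  Σ(formed) = 5476 kJ
ΔH = Σ(broken) − Σ(formed) = 5353 − 5476 = −123 kJ

ΔH ≈ −123 kJ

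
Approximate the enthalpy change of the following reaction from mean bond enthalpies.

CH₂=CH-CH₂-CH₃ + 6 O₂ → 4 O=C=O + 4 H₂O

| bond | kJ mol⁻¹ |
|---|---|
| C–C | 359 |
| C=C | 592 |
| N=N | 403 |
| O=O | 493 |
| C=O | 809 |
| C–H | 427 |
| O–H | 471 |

ΔH ≈ −2556 kJ

Bonds broken (reactants):
  C–C: 2 × 359 = 718
  C–H: 8 × 427 = 3416
  C=C: 1 × 592 = 592
  O=O: 6 × 493 = 2958
  Σ(broken) = 7684 kJ
Bonds formed (products):
  C=O: 8 × 809 = 6472
  O–H: 8 × 471 = 3768
  Σ(formed) = 10240 kJ
ΔH = Σ(broken) − Σ(formed) = 7684 − 10240 = −2556 kJ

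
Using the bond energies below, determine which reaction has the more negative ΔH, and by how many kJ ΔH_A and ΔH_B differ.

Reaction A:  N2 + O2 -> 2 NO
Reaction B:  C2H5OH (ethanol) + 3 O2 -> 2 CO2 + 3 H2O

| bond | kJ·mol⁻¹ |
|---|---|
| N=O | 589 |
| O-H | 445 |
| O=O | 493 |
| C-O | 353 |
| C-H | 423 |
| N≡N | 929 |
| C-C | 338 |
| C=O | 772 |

Reaction B, by 1272 kJ

Reaction A:
  Bonds broken (reactants):
    N≡N: 1 × 929 = 929
    O=O: 1 × 493 = 493
    Σ(broken) = 1422 kJ
  Bonds formed (products):
    N=O: 2 × 589 = 1178
    Σ(formed) = 1178 kJ
  ΔH_A = 1422 − 1178 = +244 kJ
Reaction B:
  Bonds broken (reactants):
    C-C: 1 × 338 = 338
    C-H: 5 × 423 = 2115
    C-O: 1 × 353 = 353
    O-H: 1 × 445 = 445
    O=O: 3 × 493 = 1479
    Σ(broken) = 4730 kJ
  Bonds formed (products):
    C=O: 4 × 772 = 3088
    O-H: 6 × 445 = 2670
    Σ(formed) = 5758 kJ
  ΔH_B = 4730 − 5758 = −1028 kJ
ΔH_A − ΔH_B = +1272 kJ, so reaction B has the more negative ΔH; |ΔH_A − ΔH_B| = 1272 kJ.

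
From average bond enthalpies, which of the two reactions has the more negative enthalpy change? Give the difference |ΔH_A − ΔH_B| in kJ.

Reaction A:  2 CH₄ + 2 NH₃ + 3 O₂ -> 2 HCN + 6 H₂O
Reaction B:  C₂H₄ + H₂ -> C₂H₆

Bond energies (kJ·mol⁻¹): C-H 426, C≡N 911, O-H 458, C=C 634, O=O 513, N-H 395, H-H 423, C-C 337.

Reaction A:
  Bonds broken (reactants):
    C-H: 8 × 426 = 3408
    N-H: 6 × 395 = 2370
    O=O: 3 × 513 = 1539
    Σ(broken) = 7317 kJ
  Bonds formed (products):
    C≡N: 2 × 911 = 1822
    C-H: 2 × 426 = 852
    O-H: 12 × 458 = 5496
    Σ(formed) = 8170 kJ
  ΔH_A = 7317 − 8170 = −853 kJ
Reaction B:
  Bonds broken (reactants):
    C-H: 4 × 426 = 1704
    C=C: 1 × 634 = 634
    H-H: 1 × 423 = 423
    Σ(broken) = 2761 kJ
  Bonds formed (products):
    C-C: 1 × 337 = 337
    C-H: 6 × 426 = 2556
    Σ(formed) = 2893 kJ
  ΔH_B = 2761 − 2893 = −132 kJ
ΔH_A − ΔH_B = −721 kJ, so reaction A has the more negative ΔH; |ΔH_A − ΔH_B| = 721 kJ.

Reaction A, by 721 kJ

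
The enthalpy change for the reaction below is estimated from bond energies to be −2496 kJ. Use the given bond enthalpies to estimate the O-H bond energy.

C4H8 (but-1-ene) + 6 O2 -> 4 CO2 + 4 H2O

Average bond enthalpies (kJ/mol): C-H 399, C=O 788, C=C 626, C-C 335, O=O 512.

Let D be the O-H bond energy.
Σ(broken) = 2×335 + 8×399 + 1×626 + 6×512 = 7560
Σ(formed) = 8×788 + 8×D = 6304 + 8D
ΔH = Σ(broken) − Σ(formed) = (7560) − (6304 + 8D) = +1256 − 8D
Setting this equal to −2496 kJ gives 8D = 3752, so D = 469 kJ/mol.

D(O-H) ≈ 469 kJ/mol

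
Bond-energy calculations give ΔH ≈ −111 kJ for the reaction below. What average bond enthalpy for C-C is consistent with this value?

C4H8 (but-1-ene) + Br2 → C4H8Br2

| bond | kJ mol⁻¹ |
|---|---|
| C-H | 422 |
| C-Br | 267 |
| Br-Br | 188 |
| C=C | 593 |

D(C-C) ≈ 358 kJ/mol

Let D be the C-C bond energy.
Σ(broken) = 1×188 + 2×D + 8×422 + 1×593 = 4157 + 2D
Σ(formed) = 2×267 + 3×D + 8×422 = 3910 + 3D
ΔH = Σ(broken) − Σ(formed) = (4157 + 2D) − (3910 + 3D) = +247 − D
Setting this equal to −111 kJ gives D = 358 kJ/mol.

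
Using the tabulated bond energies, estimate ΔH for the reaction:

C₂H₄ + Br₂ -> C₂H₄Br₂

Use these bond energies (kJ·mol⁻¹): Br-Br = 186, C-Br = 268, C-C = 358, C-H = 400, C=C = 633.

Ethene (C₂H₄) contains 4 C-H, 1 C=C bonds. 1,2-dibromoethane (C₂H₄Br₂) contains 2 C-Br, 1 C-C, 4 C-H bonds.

ΔH ≈ −75 kJ

Bonds broken (reactants):
  Br-Br: 1 × 186 = 186
  C-H: 4 × 400 = 1600
  C=C: 1 × 633 = 633
  Σ(broken) = 2419 kJ
Bonds formed (products):
  C-Br: 2 × 268 = 536
  C-C: 1 × 358 = 358
  C-H: 4 × 400 = 1600
  Σ(formed) = 2494 kJ
ΔH = Σ(broken) − Σ(formed) = 2419 − 2494 = −75 kJ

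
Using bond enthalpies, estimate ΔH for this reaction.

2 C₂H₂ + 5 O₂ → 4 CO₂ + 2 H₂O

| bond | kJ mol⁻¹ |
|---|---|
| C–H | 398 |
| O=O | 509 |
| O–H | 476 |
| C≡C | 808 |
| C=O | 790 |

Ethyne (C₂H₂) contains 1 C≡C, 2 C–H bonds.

ΔH ≈ −2471 kJ

Bonds broken (reactants):
  C≡C: 2 × 808 = 1616
  C–H: 4 × 398 = 1592
  O=O: 5 × 509 = 2545
  Σ(broken) = 5753 kJ
Bonds formed (products):
  C=O: 8 × 790 = 6320
  O–H: 4 × 476 = 1904
  Σ(formed) = 8224 kJ
ΔH = Σ(broken) − Σ(formed) = 5753 − 8224 = −2471 kJ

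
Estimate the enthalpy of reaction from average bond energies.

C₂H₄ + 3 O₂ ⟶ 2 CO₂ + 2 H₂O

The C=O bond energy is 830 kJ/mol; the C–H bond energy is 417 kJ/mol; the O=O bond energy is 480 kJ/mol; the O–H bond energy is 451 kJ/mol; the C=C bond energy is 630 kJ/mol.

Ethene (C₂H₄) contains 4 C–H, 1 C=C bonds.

Bonds broken (reactants):
  C–H: 4 × 417 = 1668
  C=C: 1 × 630 = 630
  O=O: 3 × 480 = 1440
  Σ(broken) = 3738 kJ
Bonds formed (products):
  C=O: 4 × 830 = 3320
  O–H: 4 × 451 = 1804
  Σ(formed) = 5124 kJ
ΔH = Σ(broken) − Σ(formed) = 3738 − 5124 = −1386 kJ

ΔH ≈ −1386 kJ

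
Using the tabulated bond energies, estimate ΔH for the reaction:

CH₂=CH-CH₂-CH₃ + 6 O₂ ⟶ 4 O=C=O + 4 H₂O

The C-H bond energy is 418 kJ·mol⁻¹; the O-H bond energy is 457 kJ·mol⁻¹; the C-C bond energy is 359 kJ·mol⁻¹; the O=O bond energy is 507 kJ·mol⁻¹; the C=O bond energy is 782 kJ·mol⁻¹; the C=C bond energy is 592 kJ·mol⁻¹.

Bonds broken (reactants):
  C-C: 2 × 359 = 718
  C-H: 8 × 418 = 3344
  C=C: 1 × 592 = 592
  O=O: 6 × 507 = 3042
  Σ(broken) = 7696 kJ
Bonds formed (products):
  C=O: 8 × 782 = 6256
  O-H: 8 × 457 = 3656
  Σ(formed) = 9912 kJ
ΔH = Σ(broken) − Σ(formed) = 7696 − 9912 = −2216 kJ

ΔH ≈ −2216 kJ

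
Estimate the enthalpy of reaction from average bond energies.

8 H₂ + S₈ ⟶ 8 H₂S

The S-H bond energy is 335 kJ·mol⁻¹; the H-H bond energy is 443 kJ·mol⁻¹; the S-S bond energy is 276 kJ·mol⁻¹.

ΔH ≈ +392 kJ

Bonds broken (reactants):
  H-H: 8 × 443 = 3544
  S-S: 8 × 276 = 2208
  Σ(broken) = 5752 kJ
Bonds formed (products):
  S-H: 16 × 335 = 5360
  Σ(formed) = 5360 kJ
ΔH = Σ(broken) − Σ(formed) = 5752 − 5360 = +392 kJ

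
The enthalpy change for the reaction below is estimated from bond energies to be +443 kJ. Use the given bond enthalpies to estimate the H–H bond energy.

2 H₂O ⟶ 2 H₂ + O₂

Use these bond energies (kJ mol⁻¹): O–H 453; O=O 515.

Let D be the H–H bond energy.
Σ(broken) = 4×453 = 1812
Σ(formed) = 2×D + 1×515 = 515 + 2D
ΔH = Σ(broken) − Σ(formed) = (1812) − (515 + 2D) = +1297 − 2D
Setting this equal to +443 kJ gives 2D = 854, so D = 427 kJ/mol.

D(H–H) ≈ 427 kJ/mol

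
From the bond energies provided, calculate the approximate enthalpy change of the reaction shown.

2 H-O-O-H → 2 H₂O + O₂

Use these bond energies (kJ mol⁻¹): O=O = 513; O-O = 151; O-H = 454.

Bonds broken (reactants):
  O-H: 4 × 454 = 1816
  O-O: 2 × 151 = 302
  Σ(broken) = 2118 kJ
Bonds formed (products):
  O-H: 4 × 454 = 1816
  O=O: 1 × 513 = 513
  Σ(formed) = 2329 kJ
ΔH = Σ(broken) − Σ(formed) = 2118 − 2329 = −211 kJ

ΔH ≈ −211 kJ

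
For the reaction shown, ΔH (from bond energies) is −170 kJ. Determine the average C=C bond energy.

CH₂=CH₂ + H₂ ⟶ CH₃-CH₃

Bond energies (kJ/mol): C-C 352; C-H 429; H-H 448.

D(C=C) ≈ 592 kJ/mol

Let D be the C=C bond energy.
Σ(broken) = 4×429 + 1×D + 1×448 = 2164 + D
Σ(formed) = 1×352 + 6×429 = 2926
ΔH = Σ(broken) − Σ(formed) = (2164 + D) − (2926) = −762 + D
Setting this equal to −170 kJ gives D = 592 kJ/mol.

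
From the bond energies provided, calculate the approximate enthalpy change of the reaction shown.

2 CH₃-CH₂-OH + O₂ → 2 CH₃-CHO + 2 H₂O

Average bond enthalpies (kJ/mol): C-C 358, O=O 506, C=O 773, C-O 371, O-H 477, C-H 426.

Bonds broken (reactants):
  C-C: 2 × 358 = 716
  C-H: 10 × 426 = 4260
  C-O: 2 × 371 = 742
  O-H: 2 × 477 = 954
  O=O: 1 × 506 = 506
  Σ(broken) = 7178 kJ
Bonds formed (products):
  C-C: 2 × 358 = 716
  C-H: 8 × 426 = 3408
  C=O: 2 × 773 = 1546
  O-H: 4 × 477 = 1908
  Σ(formed) = 7578 kJ
ΔH = Σ(broken) − Σ(formed) = 7178 − 7578 = −400 kJ

ΔH ≈ −400 kJ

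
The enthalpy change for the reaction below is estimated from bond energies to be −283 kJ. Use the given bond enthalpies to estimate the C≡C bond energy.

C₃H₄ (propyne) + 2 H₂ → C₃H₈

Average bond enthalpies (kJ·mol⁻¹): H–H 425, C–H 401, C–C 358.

Let D be the C≡C bond energy.
Σ(broken) = 1×D + 1×358 + 4×401 + 2×425 = 2812 + D
Σ(formed) = 2×358 + 8×401 = 3924
ΔH = Σ(broken) − Σ(formed) = (2812 + D) − (3924) = −1112 + D
Setting this equal to −283 kJ gives D = 829 kJ/mol.

D(C≡C) ≈ 829 kJ/mol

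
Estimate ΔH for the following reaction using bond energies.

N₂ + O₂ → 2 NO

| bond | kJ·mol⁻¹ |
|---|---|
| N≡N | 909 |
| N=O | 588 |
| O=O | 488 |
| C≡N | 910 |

ΔH ≈ +221 kJ

Bonds broken (reactants):
  N≡N: 1 × 909 = 909
  O=O: 1 × 488 = 488
  Σ(broken) = 1397 kJ
Bonds formed (products):
  N=O: 2 × 588 = 1176
  Σ(formed) = 1176 kJ
ΔH = Σ(broken) − Σ(formed) = 1397 − 1176 = +221 kJ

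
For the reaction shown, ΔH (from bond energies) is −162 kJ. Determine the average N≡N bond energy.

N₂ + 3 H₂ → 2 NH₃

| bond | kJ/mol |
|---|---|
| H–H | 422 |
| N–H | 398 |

D(N≡N) ≈ 960 kJ/mol

Let D be the N≡N bond energy.
Σ(broken) = 3×422 + 1×D = 1266 + D
Σ(formed) = 6×398 = 2388
ΔH = Σ(broken) − Σ(formed) = (1266 + D) − (2388) = −1122 + D
Setting this equal to −162 kJ gives D = 960 kJ/mol.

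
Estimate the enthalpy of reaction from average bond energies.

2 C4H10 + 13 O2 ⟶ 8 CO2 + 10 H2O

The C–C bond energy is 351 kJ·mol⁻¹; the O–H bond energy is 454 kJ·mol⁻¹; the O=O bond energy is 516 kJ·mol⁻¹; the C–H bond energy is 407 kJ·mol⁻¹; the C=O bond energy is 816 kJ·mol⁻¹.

Bonds broken (reactants):
  C–C: 6 × 351 = 2106
  C–H: 20 × 407 = 8140
  O=O: 13 × 516 = 6708
  Σ(broken) = 16954 kJ
Bonds formed (products):
  C=O: 16 × 816 = 13056
  O–H: 20 × 454 = 9080
  Σ(formed) = 22136 kJ
ΔH = Σ(broken) − Σ(formed) = 16954 − 22136 = −5182 kJ

ΔH ≈ −5182 kJ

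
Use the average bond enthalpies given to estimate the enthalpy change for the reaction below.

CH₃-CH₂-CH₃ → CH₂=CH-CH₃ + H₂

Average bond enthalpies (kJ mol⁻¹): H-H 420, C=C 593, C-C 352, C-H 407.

ΔH ≈ +153 kJ

Bonds broken (reactants):
  C-C: 2 × 352 = 704
  C-H: 8 × 407 = 3256
  Σ(broken) = 3960 kJ
Bonds formed (products):
  C-C: 1 × 352 = 352
  C-H: 6 × 407 = 2442
  C=C: 1 × 593 = 593
  H-H: 1 × 420 = 420
  Σ(formed) = 3807 kJ
ΔH = Σ(broken) − Σ(formed) = 3960 − 3807 = +153 kJ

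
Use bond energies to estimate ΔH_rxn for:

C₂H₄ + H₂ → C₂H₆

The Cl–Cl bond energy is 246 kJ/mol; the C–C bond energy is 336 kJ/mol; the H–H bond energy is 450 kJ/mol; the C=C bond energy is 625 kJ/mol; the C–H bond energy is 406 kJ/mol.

ΔH ≈ −73 kJ

Bonds broken (reactants):
  C–H: 4 × 406 = 1624
  C=C: 1 × 625 = 625
  H–H: 1 × 450 = 450
  Σ(broken) = 2699 kJ
Bonds formed (products):
  C–C: 1 × 336 = 336
  C–H: 6 × 406 = 2436
  Σ(formed) = 2772 kJ
ΔH = Σ(broken) − Σ(formed) = 2699 − 2772 = −73 kJ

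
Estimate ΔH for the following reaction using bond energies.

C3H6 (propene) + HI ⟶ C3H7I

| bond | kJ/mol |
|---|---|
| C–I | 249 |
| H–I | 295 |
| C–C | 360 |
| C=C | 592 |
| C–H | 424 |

Bonds broken (reactants):
  C–C: 1 × 360 = 360
  C–H: 6 × 424 = 2544
  C=C: 1 × 592 = 592
  H–I: 1 × 295 = 295
  Σ(broken) = 3791 kJ
Bonds formed (products):
  C–C: 2 × 360 = 720
  C–H: 7 × 424 = 2968
  C–I: 1 × 249 = 249
  Σ(formed) = 3937 kJ
ΔH = Σ(broken) − Σ(formed) = 3791 − 3937 = −146 kJ

ΔH ≈ −146 kJ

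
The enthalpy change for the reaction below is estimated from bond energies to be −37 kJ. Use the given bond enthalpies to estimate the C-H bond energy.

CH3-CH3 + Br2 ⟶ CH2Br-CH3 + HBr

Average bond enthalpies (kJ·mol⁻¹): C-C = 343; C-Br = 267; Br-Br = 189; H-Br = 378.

Let D be the C-H bond energy.
Σ(broken) = 1×189 + 1×343 + 6×D = 532 + 6D
Σ(formed) = 1×267 + 1×343 + 5×D + 1×378 = 988 + 5D
ΔH = Σ(broken) − Σ(formed) = (532 + 6D) − (988 + 5D) = −456 + D
Setting this equal to −37 kJ gives D = 419 kJ/mol.

D(C-H) ≈ 419 kJ/mol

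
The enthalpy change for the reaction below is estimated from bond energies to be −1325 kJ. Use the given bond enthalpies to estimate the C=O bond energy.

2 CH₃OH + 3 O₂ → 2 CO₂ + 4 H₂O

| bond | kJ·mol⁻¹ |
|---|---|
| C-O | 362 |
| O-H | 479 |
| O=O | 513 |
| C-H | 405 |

Let D be the C=O bond energy.
Σ(broken) = 6×405 + 2×362 + 2×479 + 3×513 = 5651
Σ(formed) = 4×D + 8×479 = 3832 + 4D
ΔH = Σ(broken) − Σ(formed) = (5651) − (3832 + 4D) = +1819 − 4D
Setting this equal to −1325 kJ gives 4D = 3144, so D = 786 kJ/mol.

D(C=O) ≈ 786 kJ/mol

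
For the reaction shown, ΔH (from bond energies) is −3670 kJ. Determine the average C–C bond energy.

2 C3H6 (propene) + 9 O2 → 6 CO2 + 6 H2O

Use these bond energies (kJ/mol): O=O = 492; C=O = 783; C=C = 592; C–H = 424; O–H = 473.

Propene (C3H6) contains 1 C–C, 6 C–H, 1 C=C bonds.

D(C–C) ≈ 351 kJ/mol

Let D be the C–C bond energy.
Σ(broken) = 2×D + 12×424 + 2×592 + 9×492 = 10700 + 2D
Σ(formed) = 12×783 + 12×473 = 15072
ΔH = Σ(broken) − Σ(formed) = (10700 + 2D) − (15072) = −4372 + 2D
Setting this equal to −3670 kJ gives 2D = 702, so D = 351 kJ/mol.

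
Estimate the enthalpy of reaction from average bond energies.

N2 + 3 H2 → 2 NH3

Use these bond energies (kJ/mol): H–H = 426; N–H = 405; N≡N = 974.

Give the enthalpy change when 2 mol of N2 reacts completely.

Bonds broken (reactants):
  H–H: 3 × 426 = 1278
  N≡N: 1 × 974 = 974
  Σ(broken) = 2252 kJ
Bonds formed (products):
  N–H: 6 × 405 = 2430
  Σ(formed) = 2430 kJ
ΔH = Σ(broken) − Σ(formed) = 2252 − 2430 = −178 kJ
For 2× the reaction as written: 2 × (−178) = −356 kJ

ΔH = −356 kJ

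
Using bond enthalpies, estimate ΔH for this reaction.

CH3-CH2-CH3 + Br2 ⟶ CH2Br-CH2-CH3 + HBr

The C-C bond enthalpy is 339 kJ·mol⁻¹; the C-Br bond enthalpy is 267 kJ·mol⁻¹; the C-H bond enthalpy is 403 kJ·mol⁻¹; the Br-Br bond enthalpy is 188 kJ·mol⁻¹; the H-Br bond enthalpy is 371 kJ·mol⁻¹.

ΔH ≈ −47 kJ

Bonds broken (reactants):
  Br-Br: 1 × 188 = 188
  C-C: 2 × 339 = 678
  C-H: 8 × 403 = 3224
  Σ(broken) = 4090 kJ
Bonds formed (products):
  C-Br: 1 × 267 = 267
  C-C: 2 × 339 = 678
  C-H: 7 × 403 = 2821
  H-Br: 1 × 371 = 371
  Σ(formed) = 4137 kJ
ΔH = Σ(broken) − Σ(formed) = 4090 − 4137 = −47 kJ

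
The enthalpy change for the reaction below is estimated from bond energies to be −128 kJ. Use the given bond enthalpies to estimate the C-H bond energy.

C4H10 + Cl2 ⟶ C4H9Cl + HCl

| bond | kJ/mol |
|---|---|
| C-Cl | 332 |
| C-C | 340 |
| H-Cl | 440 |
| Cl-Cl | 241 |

Let D be the C-H bond energy.
Σ(broken) = 3×340 + 10×D + 1×241 = 1261 + 10D
Σ(formed) = 3×340 + 1×332 + 9×D + 1×440 = 1792 + 9D
ΔH = Σ(broken) − Σ(formed) = (1261 + 10D) − (1792 + 9D) = −531 + D
Setting this equal to −128 kJ gives D = 403 kJ/mol.

D(C-H) ≈ 403 kJ/mol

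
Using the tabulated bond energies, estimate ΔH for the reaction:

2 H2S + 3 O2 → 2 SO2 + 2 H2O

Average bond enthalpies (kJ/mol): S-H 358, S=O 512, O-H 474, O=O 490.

ΔH ≈ −1042 kJ

Bonds broken (reactants):
  O=O: 3 × 490 = 1470
  S-H: 4 × 358 = 1432
  Σ(broken) = 2902 kJ
Bonds formed (products):
  O-H: 4 × 474 = 1896
  S=O: 4 × 512 = 2048
  Σ(formed) = 3944 kJ
ΔH = Σ(broken) − Σ(formed) = 2902 − 3944 = −1042 kJ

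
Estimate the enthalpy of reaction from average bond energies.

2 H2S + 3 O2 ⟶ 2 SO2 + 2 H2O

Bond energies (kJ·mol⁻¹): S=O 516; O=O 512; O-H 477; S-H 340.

Bonds broken (reactants):
  O=O: 3 × 512 = 1536
  S-H: 4 × 340 = 1360
  Σ(broken) = 2896 kJ
Bonds formed (products):
  O-H: 4 × 477 = 1908
  S=O: 4 × 516 = 2064
  Σ(formed) = 3972 kJ
ΔH = Σ(broken) − Σ(formed) = 2896 − 3972 = −1076 kJ

ΔH ≈ −1076 kJ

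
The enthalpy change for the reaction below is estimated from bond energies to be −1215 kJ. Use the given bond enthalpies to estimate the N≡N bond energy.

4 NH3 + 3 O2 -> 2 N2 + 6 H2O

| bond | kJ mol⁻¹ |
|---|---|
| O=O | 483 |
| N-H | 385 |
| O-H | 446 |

D(N≡N) ≈ 966 kJ/mol

Let D be the N≡N bond energy.
Σ(broken) = 12×385 + 3×483 = 6069
Σ(formed) = 2×D + 12×446 = 5352 + 2D
ΔH = Σ(broken) − Σ(formed) = (6069) − (5352 + 2D) = +717 − 2D
Setting this equal to −1215 kJ gives 2D = 1932, so D = 966 kJ/mol.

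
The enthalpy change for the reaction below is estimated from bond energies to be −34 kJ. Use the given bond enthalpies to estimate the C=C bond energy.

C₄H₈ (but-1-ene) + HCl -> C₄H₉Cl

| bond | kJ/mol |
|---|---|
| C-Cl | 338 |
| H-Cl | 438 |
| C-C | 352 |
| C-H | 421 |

Let D be the C=C bond energy.
Σ(broken) = 2×352 + 8×421 + 1×D + 1×438 = 4510 + D
Σ(formed) = 3×352 + 1×338 + 9×421 = 5183
ΔH = Σ(broken) − Σ(formed) = (4510 + D) − (5183) = −673 + D
Setting this equal to −34 kJ gives D = 639 kJ/mol.

D(C=C) ≈ 639 kJ/mol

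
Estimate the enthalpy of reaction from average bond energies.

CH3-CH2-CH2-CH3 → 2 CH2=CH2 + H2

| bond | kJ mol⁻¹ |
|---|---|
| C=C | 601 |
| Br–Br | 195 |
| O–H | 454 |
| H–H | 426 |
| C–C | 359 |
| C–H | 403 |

Bonds broken (reactants):
  C–C: 3 × 359 = 1077
  C–H: 10 × 403 = 4030
  Σ(broken) = 5107 kJ
Bonds formed (products):
  C–H: 8 × 403 = 3224
  C=C: 2 × 601 = 1202
  H–H: 1 × 426 = 426
  Σ(formed) = 4852 kJ
ΔH = Σ(broken) − Σ(formed) = 5107 − 4852 = +255 kJ

ΔH ≈ +255 kJ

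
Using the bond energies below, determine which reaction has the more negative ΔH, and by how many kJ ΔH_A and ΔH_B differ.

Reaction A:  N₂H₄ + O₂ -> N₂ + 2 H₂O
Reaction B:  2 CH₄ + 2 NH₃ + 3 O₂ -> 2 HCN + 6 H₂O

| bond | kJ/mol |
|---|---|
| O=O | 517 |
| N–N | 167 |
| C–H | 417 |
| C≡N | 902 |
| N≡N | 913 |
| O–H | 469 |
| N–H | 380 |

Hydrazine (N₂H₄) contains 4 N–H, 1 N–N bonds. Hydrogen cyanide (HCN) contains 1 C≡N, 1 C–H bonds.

Reaction B, by 514 kJ

Reaction A:
  Bonds broken (reactants):
    N–H: 4 × 380 = 1520
    N–N: 1 × 167 = 167
    O=O: 1 × 517 = 517
    Σ(broken) = 2204 kJ
  Bonds formed (products):
    N≡N: 1 × 913 = 913
    O–H: 4 × 469 = 1876
    Σ(formed) = 2789 kJ
  ΔH_A = 2204 − 2789 = −585 kJ
Reaction B:
  Bonds broken (reactants):
    C–H: 8 × 417 = 3336
    N–H: 6 × 380 = 2280
    O=O: 3 × 517 = 1551
    Σ(broken) = 7167 kJ
  Bonds formed (products):
    C≡N: 2 × 902 = 1804
    C–H: 2 × 417 = 834
    O–H: 12 × 469 = 5628
    Σ(formed) = 8266 kJ
  ΔH_B = 7167 − 8266 = −1099 kJ
ΔH_A − ΔH_B = +514 kJ, so reaction B has the more negative ΔH; |ΔH_A − ΔH_B| = 514 kJ.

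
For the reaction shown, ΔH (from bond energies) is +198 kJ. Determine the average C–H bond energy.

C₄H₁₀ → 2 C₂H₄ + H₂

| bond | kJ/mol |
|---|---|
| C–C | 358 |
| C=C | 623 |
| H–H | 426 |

Let D be the C–H bond energy.
Σ(broken) = 3×358 + 10×D = 1074 + 10D
Σ(formed) = 8×D + 2×623 + 1×426 = 1672 + 8D
ΔH = Σ(broken) − Σ(formed) = (1074 + 10D) − (1672 + 8D) = −598 + 2D
Setting this equal to +198 kJ gives 2D = 796, so D = 398 kJ/mol.

D(C–H) ≈ 398 kJ/mol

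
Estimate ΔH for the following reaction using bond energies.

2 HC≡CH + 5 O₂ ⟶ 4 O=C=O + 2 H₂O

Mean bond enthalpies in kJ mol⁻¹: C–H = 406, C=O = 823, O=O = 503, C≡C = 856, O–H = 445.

Bonds broken (reactants):
  C≡C: 2 × 856 = 1712
  C–H: 4 × 406 = 1624
  O=O: 5 × 503 = 2515
  Σ(broken) = 5851 kJ
Bonds formed (products):
  C=O: 8 × 823 = 6584
  O–H: 4 × 445 = 1780
  Σ(formed) = 8364 kJ
ΔH = Σ(broken) − Σ(formed) = 5851 − 8364 = −2513 kJ

ΔH ≈ −2513 kJ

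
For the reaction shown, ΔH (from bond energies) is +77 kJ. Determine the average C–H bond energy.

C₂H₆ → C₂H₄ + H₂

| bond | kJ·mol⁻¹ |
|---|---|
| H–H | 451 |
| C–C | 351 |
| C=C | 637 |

Let D be the C–H bond energy.
Σ(broken) = 1×351 + 6×D = 351 + 6D
Σ(formed) = 4×D + 1×637 + 1×451 = 1088 + 4D
ΔH = Σ(broken) − Σ(formed) = (351 + 6D) − (1088 + 4D) = −737 + 2D
Setting this equal to +77 kJ gives 2D = 814, so D = 407 kJ/mol.

D(C–H) ≈ 407 kJ/mol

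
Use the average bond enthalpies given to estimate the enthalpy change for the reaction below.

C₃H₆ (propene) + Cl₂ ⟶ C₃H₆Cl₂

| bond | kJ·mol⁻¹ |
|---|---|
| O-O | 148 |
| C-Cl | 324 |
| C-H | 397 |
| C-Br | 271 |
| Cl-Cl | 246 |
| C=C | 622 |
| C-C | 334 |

ΔH ≈ −114 kJ

Bonds broken (reactants):
  C-C: 1 × 334 = 334
  C-H: 6 × 397 = 2382
  C=C: 1 × 622 = 622
  Cl-Cl: 1 × 246 = 246
  Σ(broken) = 3584 kJ
Bonds formed (products):
  C-C: 2 × 334 = 668
  C-Cl: 2 × 324 = 648
  C-H: 6 × 397 = 2382
  Σ(formed) = 3698 kJ
ΔH = Σ(broken) − Σ(formed) = 3584 − 3698 = −114 kJ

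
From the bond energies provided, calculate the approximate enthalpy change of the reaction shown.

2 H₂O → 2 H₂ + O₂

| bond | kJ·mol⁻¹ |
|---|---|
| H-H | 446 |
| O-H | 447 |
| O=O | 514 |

ΔH ≈ +382 kJ

Bonds broken (reactants):
  O-H: 4 × 447 = 1788
  Σ(broken) = 1788 kJ
Bonds formed (products):
  H-H: 2 × 446 = 892
  O=O: 1 × 514 = 514
  Σ(formed) = 1406 kJ
ΔH = Σ(broken) − Σ(formed) = 1788 − 1406 = +382 kJ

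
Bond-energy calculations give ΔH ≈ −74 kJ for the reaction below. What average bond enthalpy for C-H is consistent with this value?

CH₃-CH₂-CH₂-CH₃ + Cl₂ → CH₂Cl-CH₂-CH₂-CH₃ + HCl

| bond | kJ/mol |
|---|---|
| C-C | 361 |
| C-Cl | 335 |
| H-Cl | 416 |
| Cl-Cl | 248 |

D(C-H) ≈ 429 kJ/mol

Let D be the C-H bond energy.
Σ(broken) = 3×361 + 10×D + 1×248 = 1331 + 10D
Σ(formed) = 3×361 + 1×335 + 9×D + 1×416 = 1834 + 9D
ΔH = Σ(broken) − Σ(formed) = (1331 + 10D) − (1834 + 9D) = −503 + D
Setting this equal to −74 kJ gives D = 429 kJ/mol.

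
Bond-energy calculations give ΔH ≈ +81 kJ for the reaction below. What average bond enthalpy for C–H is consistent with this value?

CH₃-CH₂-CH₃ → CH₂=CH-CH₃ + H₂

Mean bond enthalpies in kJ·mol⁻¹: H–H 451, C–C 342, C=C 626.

Let D be the C–H bond energy.
Σ(broken) = 2×342 + 8×D = 684 + 8D
Σ(formed) = 1×342 + 6×D + 1×626 + 1×451 = 1419 + 6D
ΔH = Σ(broken) − Σ(formed) = (684 + 8D) − (1419 + 6D) = −735 + 2D
Setting this equal to +81 kJ gives 2D = 816, so D = 408 kJ/mol.

D(C–H) ≈ 408 kJ/mol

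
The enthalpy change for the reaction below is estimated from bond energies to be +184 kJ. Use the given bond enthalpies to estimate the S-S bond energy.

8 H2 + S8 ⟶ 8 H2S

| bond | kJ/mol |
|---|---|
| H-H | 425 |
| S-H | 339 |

Let D be the S-S bond energy.
Σ(broken) = 8×425 + 8×D = 3400 + 8D
Σ(formed) = 16×339 = 5424
ΔH = Σ(broken) − Σ(formed) = (3400 + 8D) − (5424) = −2024 + 8D
Setting this equal to +184 kJ gives 8D = 2208, so D = 276 kJ/mol.

D(S-S) ≈ 276 kJ/mol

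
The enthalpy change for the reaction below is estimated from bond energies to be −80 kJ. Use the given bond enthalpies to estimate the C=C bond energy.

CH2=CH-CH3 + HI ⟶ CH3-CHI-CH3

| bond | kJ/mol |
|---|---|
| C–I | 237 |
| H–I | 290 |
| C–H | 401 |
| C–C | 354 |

Let D be the C=C bond energy.
Σ(broken) = 1×354 + 6×401 + 1×D + 1×290 = 3050 + D
Σ(formed) = 2×354 + 7×401 + 1×237 = 3752
ΔH = Σ(broken) − Σ(formed) = (3050 + D) − (3752) = −702 + D
Setting this equal to −80 kJ gives D = 622 kJ/mol.

D(C=C) ≈ 622 kJ/mol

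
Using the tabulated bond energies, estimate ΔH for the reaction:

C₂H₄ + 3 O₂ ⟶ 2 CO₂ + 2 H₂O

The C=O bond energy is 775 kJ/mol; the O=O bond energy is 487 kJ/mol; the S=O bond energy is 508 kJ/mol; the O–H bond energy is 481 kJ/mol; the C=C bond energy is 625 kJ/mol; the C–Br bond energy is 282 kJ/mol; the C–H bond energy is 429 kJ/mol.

ΔH ≈ −1222 kJ

Bonds broken (reactants):
  C–H: 4 × 429 = 1716
  C=C: 1 × 625 = 625
  O=O: 3 × 487 = 1461
  Σ(broken) = 3802 kJ
Bonds formed (products):
  C=O: 4 × 775 = 3100
  O–H: 4 × 481 = 1924
  Σ(formed) = 5024 kJ
ΔH = Σ(broken) − Σ(formed) = 3802 − 5024 = −1222 kJ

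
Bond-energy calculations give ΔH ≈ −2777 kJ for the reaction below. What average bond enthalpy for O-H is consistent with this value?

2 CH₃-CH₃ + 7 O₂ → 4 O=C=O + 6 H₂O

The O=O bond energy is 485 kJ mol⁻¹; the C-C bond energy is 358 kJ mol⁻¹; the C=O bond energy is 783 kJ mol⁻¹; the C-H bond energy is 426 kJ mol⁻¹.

D(O-H) ≈ 478 kJ/mol

Let D be the O-H bond energy.
Σ(broken) = 2×358 + 12×426 + 7×485 = 9223
Σ(formed) = 8×783 + 12×D = 6264 + 12D
ΔH = Σ(broken) − Σ(formed) = (9223) − (6264 + 12D) = +2959 − 12D
Setting this equal to −2777 kJ gives 12D = 5736, so D = 478 kJ/mol.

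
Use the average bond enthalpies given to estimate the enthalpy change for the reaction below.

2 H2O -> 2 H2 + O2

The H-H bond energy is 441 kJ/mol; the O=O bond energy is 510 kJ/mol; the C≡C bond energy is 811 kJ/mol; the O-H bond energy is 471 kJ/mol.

ΔH ≈ +492 kJ

Bonds broken (reactants):
  O-H: 4 × 471 = 1884
  Σ(broken) = 1884 kJ
Bonds formed (products):
  H-H: 2 × 441 = 882
  O=O: 1 × 510 = 510
  Σ(formed) = 1392 kJ
ΔH = Σ(broken) − Σ(formed) = 1884 − 1392 = +492 kJ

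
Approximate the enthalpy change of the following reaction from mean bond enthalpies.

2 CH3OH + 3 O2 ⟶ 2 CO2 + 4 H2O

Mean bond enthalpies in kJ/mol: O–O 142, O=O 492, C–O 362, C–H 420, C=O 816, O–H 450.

Bonds broken (reactants):
  C–H: 6 × 420 = 2520
  C–O: 2 × 362 = 724
  O–H: 2 × 450 = 900
  O=O: 3 × 492 = 1476
  Σ(broken) = 5620 kJ
Bonds formed (products):
  C=O: 4 × 816 = 3264
  O–H: 8 × 450 = 3600
  Σ(formed) = 6864 kJ
ΔH = Σ(broken) − Σ(formed) = 5620 − 6864 = −1244 kJ

ΔH ≈ −1244 kJ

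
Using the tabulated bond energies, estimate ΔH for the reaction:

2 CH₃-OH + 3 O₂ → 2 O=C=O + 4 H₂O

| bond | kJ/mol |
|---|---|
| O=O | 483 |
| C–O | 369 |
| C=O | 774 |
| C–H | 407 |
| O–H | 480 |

Bonds broken (reactants):
  C–H: 6 × 407 = 2442
  C–O: 2 × 369 = 738
  O–H: 2 × 480 = 960
  O=O: 3 × 483 = 1449
  Σ(broken) = 5589 kJ
Bonds formed (products):
  C=O: 4 × 774 = 3096
  O–H: 8 × 480 = 3840
  Σ(formed) = 6936 kJ
ΔH = Σ(broken) − Σ(formed) = 5589 − 6936 = −1347 kJ

ΔH ≈ −1347 kJ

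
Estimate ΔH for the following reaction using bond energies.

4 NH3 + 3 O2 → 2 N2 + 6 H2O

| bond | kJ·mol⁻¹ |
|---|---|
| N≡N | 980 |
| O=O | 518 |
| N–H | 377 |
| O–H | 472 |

ΔH ≈ −1546 kJ

Bonds broken (reactants):
  N–H: 12 × 377 = 4524
  O=O: 3 × 518 = 1554
  Σ(broken) = 6078 kJ
Bonds formed (products):
  N≡N: 2 × 980 = 1960
  O–H: 12 × 472 = 5664
  Σ(formed) = 7624 kJ
ΔH = Σ(broken) − Σ(formed) = 6078 − 7624 = −1546 kJ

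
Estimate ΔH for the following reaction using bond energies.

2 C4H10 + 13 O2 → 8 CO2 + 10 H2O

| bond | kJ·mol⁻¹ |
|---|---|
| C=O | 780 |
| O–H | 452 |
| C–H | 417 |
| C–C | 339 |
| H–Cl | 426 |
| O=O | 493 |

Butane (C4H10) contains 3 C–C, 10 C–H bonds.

ΔH ≈ −4737 kJ

Bonds broken (reactants):
  C–C: 6 × 339 = 2034
  C–H: 20 × 417 = 8340
  O=O: 13 × 493 = 6409
  Σ(broken) = 16783 kJ
Bonds formed (products):
  C=O: 16 × 780 = 12480
  O–H: 20 × 452 = 9040
  Σ(formed) = 21520 kJ
ΔH = Σ(broken) − Σ(formed) = 16783 − 21520 = −4737 kJ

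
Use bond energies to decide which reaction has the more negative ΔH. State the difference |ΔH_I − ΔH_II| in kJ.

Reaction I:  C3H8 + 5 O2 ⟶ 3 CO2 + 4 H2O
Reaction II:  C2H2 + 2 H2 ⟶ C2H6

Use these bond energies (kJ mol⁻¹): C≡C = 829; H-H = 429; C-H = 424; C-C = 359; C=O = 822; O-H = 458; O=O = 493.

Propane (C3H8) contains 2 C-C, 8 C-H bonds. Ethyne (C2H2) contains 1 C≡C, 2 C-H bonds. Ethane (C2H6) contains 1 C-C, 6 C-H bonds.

Reaction I, by 1653 kJ

Reaction I:
  Bonds broken (reactants):
    C-C: 2 × 359 = 718
    C-H: 8 × 424 = 3392
    O=O: 5 × 493 = 2465
    Σ(broken) = 6575 kJ
  Bonds formed (products):
    C=O: 6 × 822 = 4932
    O-H: 8 × 458 = 3664
    Σ(formed) = 8596 kJ
  ΔH_I = 6575 − 8596 = −2021 kJ
Reaction II:
  Bonds broken (reactants):
    C≡C: 1 × 829 = 829
    C-H: 2 × 424 = 848
    H-H: 2 × 429 = 858
    Σ(broken) = 2535 kJ
  Bonds formed (products):
    C-C: 1 × 359 = 359
    C-H: 6 × 424 = 2544
    Σ(formed) = 2903 kJ
  ΔH_II = 2535 − 2903 = −368 kJ
ΔH_I − ΔH_II = −1653 kJ, so reaction I has the more negative ΔH; |ΔH_I − ΔH_II| = 1653 kJ.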